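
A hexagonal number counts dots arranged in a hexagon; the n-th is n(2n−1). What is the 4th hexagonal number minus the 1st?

27

4·(2·4 − 1) = 28 and 1·(2·1 − 1) = 1.
Difference: 28 − 1 = 27.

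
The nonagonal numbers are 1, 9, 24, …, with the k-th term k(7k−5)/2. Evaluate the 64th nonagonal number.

The 64th nonagonal number is n(7n−5)/2 with n = 64.
64·(7·64 − 5)/2 = 64·443/2 = 14176.

14176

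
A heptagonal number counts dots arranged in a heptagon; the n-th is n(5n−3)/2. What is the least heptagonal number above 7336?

7480

Solve n(5n−3)/2 > 7336 for integer n.
The largest n with value ≤ 7336 is 54 (since 7209 ≤ 7336 < 7480), so the first above is n = 55, value 7480.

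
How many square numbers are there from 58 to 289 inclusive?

10

The n-th square number is n².
Smallest index with value ≥ 58: n = 8 (giving 64).
Largest index with value ≤ 289: n = 17 (giving 289).
Indices 8 through 17: 10 terms.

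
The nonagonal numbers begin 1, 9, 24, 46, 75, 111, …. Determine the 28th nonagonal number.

2674

The 28th nonagonal number is n(7n−5)/2 with n = 28.
28·(7·28 − 5)/2 = 28·191/2 = 2674.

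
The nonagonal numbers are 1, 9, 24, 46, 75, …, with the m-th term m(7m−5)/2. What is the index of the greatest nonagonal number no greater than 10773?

55

Solve n(7n−5)/2 ≤ 10773 for integer n.
n = 55 gives 10450 ≤ 10773, while n = 56 gives 10836 > 10773; so the answer is index 55.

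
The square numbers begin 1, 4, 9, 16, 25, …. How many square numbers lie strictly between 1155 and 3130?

22

The n-th square number is n².
Smallest index with value > 1155: n = 34 (giving 1156).
Largest index with value < 3130: n = 55 (giving 3025).
Indices 34 through 55: 22 terms.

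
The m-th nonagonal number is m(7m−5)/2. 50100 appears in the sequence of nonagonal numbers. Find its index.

120

Set n(7n−5)/2 = 50100, giving 7n² − 5n − 100200 = 0.
So n = (5 + 1675) / 14 = 1680/14 = 120.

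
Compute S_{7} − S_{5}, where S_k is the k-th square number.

24

7² = 49 and 5² = 25.
Difference: 49 − 25 = 24.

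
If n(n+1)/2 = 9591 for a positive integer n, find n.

138

Set n(n+1)/2 = 9591, giving n² + n − 19182 = 0.
The discriminant is 1 + 8·9591 = 76729, and √76729 = 277.
So n = (-1 + 277) / 2 = 276/2 = 138.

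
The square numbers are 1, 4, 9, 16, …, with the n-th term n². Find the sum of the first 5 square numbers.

55

Σ_{i=1}^{5} i² = 5·6·11/6 = 55.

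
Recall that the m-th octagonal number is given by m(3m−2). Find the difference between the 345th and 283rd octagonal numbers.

116684

345·(3·345 − 2) = 356385 and 283·(3·283 − 2) = 239701.
Difference: 356385 − 239701 = 116684.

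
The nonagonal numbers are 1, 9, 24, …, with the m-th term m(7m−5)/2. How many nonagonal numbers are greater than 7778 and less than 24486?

The n-th nonagonal number is n(7n−5)/2.
Smallest index with value > 7778: n = 48 (giving 7944).
Largest index with value < 24486: n = 83 (giving 23904).
Indices 48 through 83: 36 terms.

36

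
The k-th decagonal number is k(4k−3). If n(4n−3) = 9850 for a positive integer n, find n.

50

Set n(4n−3) = 9850, giving 4n² − 3n − 9850 = 0.
The discriminant is 9 + 16·9850 = 157609, and √157609 = 397.
So n = (3 + 397) / 8 = 400/8 = 50.
Check: 50·(4·50 − 3) = 9850. ✓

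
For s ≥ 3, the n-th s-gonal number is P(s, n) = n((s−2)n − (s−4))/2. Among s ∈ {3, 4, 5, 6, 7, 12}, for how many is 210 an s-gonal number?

s = 3: P(3, 20) = 210. ✓
s = 4: P(4, 14) = 196 and P(4, 15) = 225; 210 is not s-gonal.
s = 5: P(5, 12) = 210. ✓
s = 6: P(6, 10) = 190 and P(6, 11) = 231; 210 is not s-gonal.
s = 7: P(7, 9) = 189 and P(7, 10) = 235; 210 is not s-gonal.
s = 12: P(12, 6) = 156 and P(12, 7) = 217; 210 is not s-gonal.
Hits: s ∈ {3, 5} → 2.

2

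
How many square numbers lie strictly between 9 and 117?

The n-th square number is n².
Smallest index with value > 9: n = 4 (giving 16).
Largest index with value < 117: n = 10 (giving 100).
Indices 4 through 10: 7 terms.

7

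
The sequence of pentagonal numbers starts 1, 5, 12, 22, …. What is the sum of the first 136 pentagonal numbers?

Σ i(3i−1)/2 = (3Σi² − Σi) / 2 over i = 1..136.
Σi = 9316 and Σi² = 847756.
(3·847756 − 1·9316) / 2 = 2533952/2 = 1266976.

1266976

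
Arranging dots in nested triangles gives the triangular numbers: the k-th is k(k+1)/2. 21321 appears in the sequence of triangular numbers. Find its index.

206

Set n(n+1)/2 = 21321, giving n² + n − 42642 = 0.
So n = (-1 + 413) / 2 = 412/2 = 206.
Check: 206·207/2 = 21321. ✓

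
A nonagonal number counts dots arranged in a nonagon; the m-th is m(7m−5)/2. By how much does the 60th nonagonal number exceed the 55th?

60·(7·60 − 5)/2 = 12450 and 55·(7·55 − 5)/2 = 10450.
Difference: 12450 − 10450 = 2000.

2000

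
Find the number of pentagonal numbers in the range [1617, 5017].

26

The n-th pentagonal number is n(3n−1)/2.
Smallest index with value ≥ 1617: n = 33 (giving 1617).
Largest index with value ≤ 5017: n = 58 (giving 5017).
Indices 33 through 58: 26 terms.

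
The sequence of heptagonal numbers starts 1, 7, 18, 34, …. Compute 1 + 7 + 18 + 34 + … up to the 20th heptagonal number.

Σ i(5i−3)/2 = (5Σi² − 3Σi) / 2 over i = 1..20.
Σi = 210 and Σi² = 2870.
(5·2870 − 3·210) / 2 = 13720/2 = 6860.

6860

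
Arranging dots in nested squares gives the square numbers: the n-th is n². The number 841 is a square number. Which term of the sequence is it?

We need n² = 841, so n = √841 = 29.

29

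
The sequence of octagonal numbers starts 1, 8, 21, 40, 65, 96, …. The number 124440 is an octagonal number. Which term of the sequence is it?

Set n(3n−2) = 124440, giving 3n² − 2n − 124440 = 0.
So n = (2 + 1222) / 6 = 1224/6 = 204.
Check: 204·(3·204 − 2) = 124440. ✓

204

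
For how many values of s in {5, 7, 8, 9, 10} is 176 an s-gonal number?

2

s = 5: P(5, 11) = 176. ✓
s = 7: P(7, 8) = 148 and P(7, 9) = 189; 176 is not s-gonal.
s = 8: P(8, 8) = 176. ✓
s = 9: P(9, 7) = 154 and P(9, 8) = 204; 176 is not s-gonal.
s = 10: P(10, 7) = 175 and P(10, 8) = 232; 176 is not s-gonal.
Hits: s ∈ {5, 8} → 2.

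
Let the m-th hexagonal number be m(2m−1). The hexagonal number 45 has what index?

Set n(2n−1) = 45, giving 2n² − n − 45 = 0.
The discriminant is 1 + 8·45 = 361, and √361 = 19.
So n = (1 + 19) / 4 = 20/4 = 5.

5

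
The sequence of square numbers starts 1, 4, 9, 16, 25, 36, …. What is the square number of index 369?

136161

369² = 136161.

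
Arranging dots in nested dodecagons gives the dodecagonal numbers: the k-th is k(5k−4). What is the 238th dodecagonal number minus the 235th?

7083

238·(5·238 − 4) = 282268 and 235·(5·235 − 4) = 275185.
Difference: 282268 − 275185 = 7083.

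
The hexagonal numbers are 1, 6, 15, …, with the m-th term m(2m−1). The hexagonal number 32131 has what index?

Set n(2n−1) = 32131, giving 2n² − n − 32131 = 0.
The discriminant is 1 + 8·32131 = 257049, and √257049 = 507.
So n = (1 + 507) / 4 = 508/4 = 127.
Check: 127·(2·127 − 1) = 32131. ✓

127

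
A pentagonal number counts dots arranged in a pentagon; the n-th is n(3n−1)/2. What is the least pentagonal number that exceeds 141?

Solve n(3n−1)/2 > 141 for integer n.
The largest n with value ≤ 141 is 9 (since 117 ≤ 141 < 145), so the first above is n = 10, value 145.

145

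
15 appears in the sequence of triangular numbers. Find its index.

5

Set n(n+1)/2 = 15, giving n² + n − 30 = 0.
The discriminant is 1 + 8·15 = 121, and √121 = 11.
So n = (-1 + 11) / 2 = 10/2 = 5.
Check: 5·6/2 = 15. ✓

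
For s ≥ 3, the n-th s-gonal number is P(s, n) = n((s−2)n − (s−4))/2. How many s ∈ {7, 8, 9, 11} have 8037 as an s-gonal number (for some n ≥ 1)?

s = 7: P(7, 57) = 8037. ✓
s = 8: P(8, 52) = 8008 and P(8, 53) = 8321; 8037 is not s-gonal.
s = 9: P(9, 48) = 7944 and P(9, 49) = 8281; 8037 is not s-gonal.
s = 11: P(11, 42) = 7791 and P(11, 43) = 8170; 8037 is not s-gonal.
Hits: s ∈ {7} → 1.

1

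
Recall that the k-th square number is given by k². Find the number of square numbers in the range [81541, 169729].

126

The n-th square number is n².
Smallest index with value ≥ 81541: n = 286 (giving 81796).
Largest index with value ≤ 169729: n = 411 (giving 168921).
Indices 286 through 411: 126 terms.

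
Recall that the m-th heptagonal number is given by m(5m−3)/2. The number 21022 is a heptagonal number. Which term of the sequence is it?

92

Set n(5n−3)/2 = 21022, giving 5n² − 3n − 42044 = 0.
The discriminant is 9 + 40·21022 = 840889, and √840889 = 917.
So n = (3 + 917) / 10 = 920/10 = 92.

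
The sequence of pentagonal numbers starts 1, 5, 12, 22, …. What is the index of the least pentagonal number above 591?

21

Solve n(3n−1)/2 > 591 for integer n.
The largest n with value ≤ 591 is 20 (since 590 ≤ 591 < 651), so the first above is n = 21, value 651.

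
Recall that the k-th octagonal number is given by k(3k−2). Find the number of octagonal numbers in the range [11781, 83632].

The n-th octagonal number is n(3n−2).
Smallest index with value ≥ 11781: n = 63 (giving 11781).
Largest index with value ≤ 83632: n = 167 (giving 83333).
Indices 63 through 167: 105 terms.

105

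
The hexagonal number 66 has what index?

Set n(2n−1) = 66, giving 2n² − n − 66 = 0.
So n = (1 + 23) / 4 = 24/4 = 6.
Check: 6·(2·6 − 1) = 66. ✓

6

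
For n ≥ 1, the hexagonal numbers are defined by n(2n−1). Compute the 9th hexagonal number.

153

9·(2·9 − 1) = 9·17 = 153.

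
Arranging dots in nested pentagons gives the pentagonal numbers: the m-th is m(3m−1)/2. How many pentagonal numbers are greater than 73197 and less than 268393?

The n-th pentagonal number is n(3n−1)/2.
Smallest index with value > 73197: n = 222 (giving 73815).
Largest index with value < 268393: n = 423 (giving 268182).
Indices 222 through 423: 202 terms.

202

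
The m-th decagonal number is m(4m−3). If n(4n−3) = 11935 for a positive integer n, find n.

55

Set n(4n−3) = 11935, giving 4n² − 3n − 11935 = 0.
So n = (3 + 437) / 8 = 440/8 = 55.
Check: 55·(4·55 − 3) = 11935. ✓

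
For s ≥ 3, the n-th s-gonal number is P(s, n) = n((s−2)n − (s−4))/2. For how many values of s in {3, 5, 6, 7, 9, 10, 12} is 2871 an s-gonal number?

s = 3: P(3, 75) = 2850 and P(3, 76) = 2926; 2871 is not s-gonal.
s = 5: P(5, 43) = 2752 and P(5, 44) = 2882; 2871 is not s-gonal.
s = 6: P(6, 38) = 2850 and P(6, 39) = 3003; 2871 is not s-gonal.
s = 7: P(7, 34) = 2839 and P(7, 35) = 3010; 2871 is not s-gonal.
s = 9: P(9, 29) = 2871. ✓
s = 10: P(10, 27) = 2835 and P(10, 28) = 3052; 2871 is not s-gonal.
s = 12: P(12, 24) = 2784 and P(12, 25) = 3025; 2871 is not s-gonal.
Hits: s ∈ {9} → 1.

1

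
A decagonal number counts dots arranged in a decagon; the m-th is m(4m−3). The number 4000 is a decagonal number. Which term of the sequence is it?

Set n(4n−3) = 4000, giving 4n² − 3n − 4000 = 0.
The discriminant is 9 + 16·4000 = 64009, and √64009 = 253.
So n = (3 + 253) / 8 = 256/8 = 32.

32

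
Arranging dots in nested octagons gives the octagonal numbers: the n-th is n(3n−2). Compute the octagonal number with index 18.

The 18th octagonal number is n(3n−2) with n = 18.
18·(3·18 − 2) = 18·52 = 936.

936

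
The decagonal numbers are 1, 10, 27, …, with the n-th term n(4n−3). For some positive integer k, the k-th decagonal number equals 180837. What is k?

213

Set n(4n−3) = 180837, giving 4n² − 3n − 180837 = 0.
So n = (3 + 1701) / 8 = 1704/8 = 213.
Check: 213·(4·213 − 3) = 180837. ✓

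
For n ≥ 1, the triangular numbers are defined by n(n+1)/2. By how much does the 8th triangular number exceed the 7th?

8

Consecutive triangular numbers differ by n: T_{8} − T_{7} = 8.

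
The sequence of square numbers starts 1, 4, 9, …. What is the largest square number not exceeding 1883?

Solve n² ≤ 1883 for integer n.
n = 43 gives 1849 ≤ 1883, while n = 44 gives 1936 > 1883; so the answer is 1849.

1849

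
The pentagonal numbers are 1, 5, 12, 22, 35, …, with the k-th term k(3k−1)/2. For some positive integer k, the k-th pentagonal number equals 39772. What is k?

Set n(3n−1)/2 = 39772, giving 3n² − n − 79544 = 0.
So n = (1 + 977) / 6 = 978/6 = 163.
Check: 163·(3·163 − 1)/2 = 39772. ✓

163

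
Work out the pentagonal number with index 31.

1426

The 31st pentagonal number is n(3n−1)/2 with n = 31.
31·(3·31 − 1)/2 = 31·92/2 = 31·46 = 1426.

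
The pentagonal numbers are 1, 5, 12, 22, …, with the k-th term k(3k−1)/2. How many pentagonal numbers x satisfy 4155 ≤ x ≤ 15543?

The n-th pentagonal number is n(3n−1)/2.
Smallest index with value ≥ 4155: n = 53 (giving 4187).
Largest index with value ≤ 15543: n = 101 (giving 15251).
Indices 53 through 101: 49 terms.

49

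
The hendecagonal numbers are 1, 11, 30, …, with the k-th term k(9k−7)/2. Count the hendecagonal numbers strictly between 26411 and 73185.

50

The n-th hendecagonal number is n(9n−7)/2.
Smallest index with value > 26411: n = 78 (giving 27105).
Largest index with value < 73185: n = 127 (giving 72136).
Indices 78 through 127: 50 terms.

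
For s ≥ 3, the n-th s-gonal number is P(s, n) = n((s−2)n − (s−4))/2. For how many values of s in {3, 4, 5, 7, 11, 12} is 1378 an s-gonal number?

1

s = 3: P(3, 52) = 1378. ✓
s = 4: P(4, 37) = 1369 and P(4, 38) = 1444; 1378 is not s-gonal.
s = 5: P(5, 30) = 1335 and P(5, 31) = 1426; 1378 is not s-gonal.
s = 7: P(7, 23) = 1288 and P(7, 24) = 1404; 1378 is not s-gonal.
s = 11: P(11, 17) = 1241 and P(11, 18) = 1395; 1378 is not s-gonal.
s = 12: P(12, 17) = 1377 and P(12, 18) = 1548; 1378 is not s-gonal.
Hits: s ∈ {3} → 1.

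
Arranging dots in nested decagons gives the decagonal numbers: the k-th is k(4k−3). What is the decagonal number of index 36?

5076

The 36th decagonal number is n(4n−3) with n = 36.
36·(4·36 − 3) = 36·141 = 5076.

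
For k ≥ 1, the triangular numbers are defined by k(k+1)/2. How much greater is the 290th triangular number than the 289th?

Consecutive triangular numbers differ by n: T_{290} − T_{289} = 290.

290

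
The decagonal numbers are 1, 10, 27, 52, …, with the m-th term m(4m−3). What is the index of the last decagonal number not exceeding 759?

Solve n(4n−3) ≤ 759 for integer n.
n = 14 gives 742 ≤ 759, while n = 15 gives 855 > 759; so the answer is index 14.

14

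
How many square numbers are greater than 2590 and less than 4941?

20

The n-th square number is n².
Smallest index with value > 2590: n = 51 (giving 2601).
Largest index with value < 4941: n = 70 (giving 4900).
Indices 51 through 70: 20 terms.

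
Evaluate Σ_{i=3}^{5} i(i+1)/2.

Σ i(i+1)/2 = (Σi² + Σi) / 2 over i = 3..5.
Σi = 15 − 3 = 12 and Σi² = 55 − 5 = 50.
(1·50 + 1·12) / 2 = 62/2 = 31.

31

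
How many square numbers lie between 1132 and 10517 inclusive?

The n-th square number is n².
Smallest index with value ≥ 1132: n = 34 (giving 1156).
Largest index with value ≤ 10517: n = 102 (giving 10404).
Indices 34 through 102: 69 terms.

69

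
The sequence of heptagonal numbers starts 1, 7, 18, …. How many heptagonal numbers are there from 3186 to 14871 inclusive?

42

The n-th heptagonal number is n(5n−3)/2.
Smallest index with value ≥ 3186: n = 36 (giving 3186).
Largest index with value ≤ 14871: n = 77 (giving 14707).
Indices 36 through 77: 42 terms.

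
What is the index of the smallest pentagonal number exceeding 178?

12

Solve n(3n−1)/2 > 178 for integer n.
The largest n with value ≤ 178 is 11 (since 176 ≤ 178 < 210), so the first above is n = 12, value 210.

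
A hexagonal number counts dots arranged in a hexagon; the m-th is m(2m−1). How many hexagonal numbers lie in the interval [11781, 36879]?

The n-th hexagonal number is n(2n−1).
Smallest index with value ≥ 11781: n = 77 (giving 11781).
Largest index with value ≤ 36879: n = 136 (giving 36856).
Indices 77 through 136: 60 terms.

60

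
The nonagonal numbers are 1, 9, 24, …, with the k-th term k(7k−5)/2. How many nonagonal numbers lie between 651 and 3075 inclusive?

The n-th nonagonal number is n(7n−5)/2.
Smallest index with value ≥ 651: n = 14 (giving 651).
Largest index with value ≤ 3075: n = 30 (giving 3075).
Indices 14 through 30: 17 terms.

17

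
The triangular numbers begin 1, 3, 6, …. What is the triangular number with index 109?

5995

109·110/2 = 11990/2 = 5995.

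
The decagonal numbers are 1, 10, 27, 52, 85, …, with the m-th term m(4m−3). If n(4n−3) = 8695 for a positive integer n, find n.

47

Set n(4n−3) = 8695, giving 4n² − 3n − 8695 = 0.
The discriminant is 9 + 16·8695 = 139129, and √139129 = 373.
So n = (3 + 373) / 8 = 376/8 = 47.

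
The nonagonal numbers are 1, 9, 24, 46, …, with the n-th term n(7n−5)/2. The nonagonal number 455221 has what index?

361

Set n(7n−5)/2 = 455221, giving 7n² − 5n − 910442 = 0.
The discriminant is 25 + 56·455221 = 25492401, and √25492401 = 5049.
So n = (5 + 5049) / 14 = 5054/14 = 361.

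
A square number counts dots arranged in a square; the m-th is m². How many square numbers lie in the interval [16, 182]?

The n-th square number is n².
Smallest index with value ≥ 16: n = 4 (giving 16).
Largest index with value ≤ 182: n = 13 (giving 169).
Indices 4 through 13: 10 terms.

10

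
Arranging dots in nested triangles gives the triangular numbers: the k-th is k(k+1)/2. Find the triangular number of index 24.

300

The 24th triangular number is n(n+1)/2 with n = 24.
24·25/2 = 600/2 = 300.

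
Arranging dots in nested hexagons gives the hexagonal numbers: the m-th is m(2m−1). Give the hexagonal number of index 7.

91

7·(2·7 − 1) = 7·13 = 91.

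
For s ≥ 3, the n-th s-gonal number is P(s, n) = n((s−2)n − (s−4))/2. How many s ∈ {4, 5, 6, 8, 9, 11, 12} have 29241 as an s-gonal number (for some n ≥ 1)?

2

s = 4: P(4, 171) = 29241. ✓
s = 5: P(5, 139) = 28912 and P(5, 140) = 29330; 29241 is not s-gonal.
s = 6: P(6, 121) = 29161 and P(6, 122) = 29646; 29241 is not s-gonal.
s = 8: P(8, 99) = 29205 and P(8, 100) = 29800; 29241 is not s-gonal.
s = 9: P(9, 91) = 28756 and P(9, 92) = 29394; 29241 is not s-gonal.
s = 11: P(11, 81) = 29241. ✓
s = 12: P(12, 76) = 28576 and P(12, 77) = 29337; 29241 is not s-gonal.
Hits: s ∈ {4, 11} → 2.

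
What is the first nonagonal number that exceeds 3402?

3504

Solve n(7n−5)/2 > 3402 for integer n.
The largest n with value ≤ 3402 is 31 (since 3286 ≤ 3402 < 3504), so the first above is n = 32, value 3504.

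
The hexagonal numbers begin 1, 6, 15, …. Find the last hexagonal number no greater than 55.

45

Solve n(2n−1) ≤ 55 for integer n.
n = 5 gives 45 ≤ 55, while n = 6 gives 66 > 55; so the answer is 45.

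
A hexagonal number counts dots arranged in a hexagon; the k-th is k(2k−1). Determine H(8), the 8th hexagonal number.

The 8th hexagonal number is n(2n−1) with n = 8.
8·(2·8 − 1) = 8·15 = 120.

120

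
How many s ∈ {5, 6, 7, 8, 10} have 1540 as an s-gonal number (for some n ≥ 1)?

2

s = 5: P(5, 32) = 1520 and P(5, 33) = 1617; 1540 is not s-gonal.
s = 6: P(6, 28) = 1540. ✓
s = 7: P(7, 25) = 1525 and P(7, 26) = 1651; 1540 is not s-gonal.
s = 8: P(8, 22) = 1408 and P(8, 23) = 1541; 1540 is not s-gonal.
s = 10: P(10, 20) = 1540. ✓
Hits: s ∈ {6, 10} → 2.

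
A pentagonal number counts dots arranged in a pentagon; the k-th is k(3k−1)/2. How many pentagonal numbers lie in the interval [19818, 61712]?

88

The n-th pentagonal number is n(3n−1)/2.
Smallest index with value ≥ 19818: n = 116 (giving 20126).
Largest index with value ≤ 61712: n = 203 (giving 61712).
Indices 116 through 203: 88 terms.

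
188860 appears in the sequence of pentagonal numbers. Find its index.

355

Set n(3n−1)/2 = 188860, giving 3n² − n − 377720 = 0.
The discriminant is 1 + 24·188860 = 4532641, and √4532641 = 2129.
So n = (1 + 2129) / 6 = 2130/6 = 355.
Check: 355·(3·355 − 1)/2 = 188860. ✓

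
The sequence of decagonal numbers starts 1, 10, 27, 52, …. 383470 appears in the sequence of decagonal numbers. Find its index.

310

Set n(4n−3) = 383470, giving 4n² − 3n − 383470 = 0.
So n = (3 + 2477) / 8 = 2480/8 = 310.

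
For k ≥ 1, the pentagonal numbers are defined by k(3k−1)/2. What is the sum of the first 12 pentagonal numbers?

Σ i(3i−1)/2 = (3Σi² − Σi) / 2 over i = 1..12.
Σi = 78 and Σi² = 650.
(3·650 − 1·78) / 2 = 1872/2 = 936.

936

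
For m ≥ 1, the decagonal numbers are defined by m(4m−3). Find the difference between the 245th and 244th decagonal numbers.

Consecutive decagonal numbers differ by 8n − 7: here 8·245 − 7 = 1953.

1953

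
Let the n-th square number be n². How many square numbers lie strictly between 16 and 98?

The n-th square number is n².
Smallest index with value > 16: n = 5 (giving 25).
Largest index with value < 98: n = 9 (giving 81).
Indices 5 through 9: 5 terms.

5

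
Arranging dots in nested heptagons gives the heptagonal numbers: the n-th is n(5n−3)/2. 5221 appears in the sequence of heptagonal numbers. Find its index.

46

Set n(5n−3)/2 = 5221, giving 5n² − 3n − 10442 = 0.
So n = (3 + 457) / 10 = 460/10 = 46.
Check: 46·(5·46 − 3)/2 = 5221. ✓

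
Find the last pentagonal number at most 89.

Solve n(3n−1)/2 ≤ 89 for integer n.
n = 7 gives 70 ≤ 89, while n = 8 gives 92 > 89; so the answer is 70.

70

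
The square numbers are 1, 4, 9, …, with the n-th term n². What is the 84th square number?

The 84th square number is n² with n = 84.
84² = 7056.

7056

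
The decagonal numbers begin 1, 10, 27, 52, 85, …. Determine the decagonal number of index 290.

335530

The 290th decagonal number is n(4n−3) with n = 290.
290·(4·290 − 3) = 290·1157 = 335530.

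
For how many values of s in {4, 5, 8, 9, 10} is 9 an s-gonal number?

s = 4: P(4, 3) = 9. ✓
s = 5: P(5, 2) = 5 and P(5, 3) = 12; 9 is not s-gonal.
s = 8: P(8, 2) = 8 and P(8, 3) = 21; 9 is not s-gonal.
s = 9: P(9, 2) = 9. ✓
s = 10: P(10, 1) = 1 and P(10, 2) = 10; 9 is not s-gonal.
Hits: s ∈ {4, 9} → 2.

2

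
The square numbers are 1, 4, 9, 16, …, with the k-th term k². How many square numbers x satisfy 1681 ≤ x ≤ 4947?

30

The n-th square number is n².
Smallest index with value ≥ 1681: n = 41 (giving 1681).
Largest index with value ≤ 4947: n = 70 (giving 4900).
Indices 41 through 70: 30 terms.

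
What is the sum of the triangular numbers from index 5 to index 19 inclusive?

1310

Σ i(i+1)/2 = (Σi² + Σi) / 2 over i = 5..19.
Σi = 190 − 10 = 180 and Σi² = 2470 − 30 = 2440.
(1·2440 + 1·180) / 2 = 2620/2 = 1310.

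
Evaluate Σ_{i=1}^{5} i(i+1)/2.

Σ i(i+1)/2 = (Σi² + Σi) / 2 over i = 1..5.
Σi = 15 and Σi² = 55.
(1·55 + 1·15) / 2 = 70/2 = 35.

35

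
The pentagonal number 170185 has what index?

337

Set n(3n−1)/2 = 170185, giving 3n² − n − 340370 = 0.
So n = (1 + 2021) / 6 = 2022/6 = 337.
Check: 337·(3·337 − 1)/2 = 170185. ✓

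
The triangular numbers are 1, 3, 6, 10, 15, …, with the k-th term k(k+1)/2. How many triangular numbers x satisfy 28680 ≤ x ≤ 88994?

The n-th triangular number is n(n+1)/2.
Smallest index with value ≥ 28680: n = 239 (giving 28680).
Largest index with value ≤ 88994: n = 421 (giving 88831).
Indices 239 through 421: 183 terms.

183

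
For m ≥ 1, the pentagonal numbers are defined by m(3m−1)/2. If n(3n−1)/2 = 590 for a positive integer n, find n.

20

Set n(3n−1)/2 = 590, giving 3n² − n − 1180 = 0.
The discriminant is 1 + 24·590 = 14161, and √14161 = 119.
So n = (1 + 119) / 6 = 120/6 = 20.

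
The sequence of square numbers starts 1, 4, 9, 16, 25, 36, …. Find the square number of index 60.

The 60th square number is n² with n = 60.
60² = 3600.

3600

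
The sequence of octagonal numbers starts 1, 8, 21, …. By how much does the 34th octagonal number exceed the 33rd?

Consecutive octagonal numbers differ by 6n − 5: here 6·34 − 5 = 199.

199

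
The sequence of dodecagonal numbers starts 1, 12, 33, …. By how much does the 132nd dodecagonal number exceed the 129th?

3903

132·(5·132 − 4) = 86592 and 129·(5·129 − 4) = 82689.
Difference: 86592 − 82689 = 3903.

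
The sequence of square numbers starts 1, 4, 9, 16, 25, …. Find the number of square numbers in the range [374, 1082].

The n-th square number is n².
Smallest index with value ≥ 374: n = 20 (giving 400).
Largest index with value ≤ 1082: n = 32 (giving 1024).
Indices 20 through 32: 13 terms.

13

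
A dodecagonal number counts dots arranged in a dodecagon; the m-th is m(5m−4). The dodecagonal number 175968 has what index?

Set n(5n−4) = 175968, giving 5n² − 4n − 175968 = 0.
So n = (4 + 1876) / 10 = 1880/10 = 188.

188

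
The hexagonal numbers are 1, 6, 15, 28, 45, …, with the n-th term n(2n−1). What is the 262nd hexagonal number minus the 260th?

2086

262·(2·262 − 1) = 137026 and 260·(2·260 − 1) = 134940.
Difference: 137026 − 134940 = 2086.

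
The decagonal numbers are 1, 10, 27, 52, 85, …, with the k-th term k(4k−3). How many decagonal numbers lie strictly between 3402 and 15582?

The n-th decagonal number is n(4n−3).
Smallest index with value > 3402: n = 30 (giving 3510).
Largest index with value < 15582: n = 62 (giving 15190).
Indices 30 through 62: 33 terms.

33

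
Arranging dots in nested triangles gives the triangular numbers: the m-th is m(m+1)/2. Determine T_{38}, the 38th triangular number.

The 38th triangular number is n(n+1)/2 with n = 38.
38·39/2 = 1482/2 = 741.

741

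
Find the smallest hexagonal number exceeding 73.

91

Solve n(2n−1) > 73 for integer n.
The largest n with value ≤ 73 is 6 (since 66 ≤ 73 < 91), so the first above is n = 7, value 91.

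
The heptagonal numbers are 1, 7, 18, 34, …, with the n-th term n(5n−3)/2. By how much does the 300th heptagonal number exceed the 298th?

2987

300·(5·300 − 3)/2 = 224550 and 298·(5·298 − 3)/2 = 221563.
Difference: 224550 − 221563 = 2987.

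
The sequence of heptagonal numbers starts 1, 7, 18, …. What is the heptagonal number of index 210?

109935

The 210th heptagonal number is n(5n−3)/2 with n = 210.
210·(5·210 − 3)/2 = 210·1047/2 = 109935.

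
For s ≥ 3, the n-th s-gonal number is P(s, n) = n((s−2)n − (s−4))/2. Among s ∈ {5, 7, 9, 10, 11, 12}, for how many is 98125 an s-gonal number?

s = 5: P(5, 255) = 97410 and P(5, 256) = 98176; 98125 is not s-gonal.
s = 7: P(7, 198) = 97713 and P(7, 199) = 98704; 98125 is not s-gonal.
s = 9: P(9, 167) = 97194 and P(9, 168) = 98364; 98125 is not s-gonal.
s = 10: P(10, 157) = 98125. ✓
s = 11: P(11, 148) = 98050 and P(11, 149) = 99383; 98125 is not s-gonal.
s = 12: P(12, 140) = 97440 and P(12, 141) = 98841; 98125 is not s-gonal.
Hits: s ∈ {10} → 1.

1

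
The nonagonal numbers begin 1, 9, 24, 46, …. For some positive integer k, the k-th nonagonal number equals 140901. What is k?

Set n(7n−5)/2 = 140901, giving 7n² − 5n − 281802 = 0.
The discriminant is 25 + 56·140901 = 7890481, and √7890481 = 2809.
So n = (5 + 2809) / 14 = 2814/14 = 201.

201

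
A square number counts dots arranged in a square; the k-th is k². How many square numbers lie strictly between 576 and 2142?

22

The n-th square number is n².
Smallest index with value > 576: n = 25 (giving 625).
Largest index with value < 2142: n = 46 (giving 2116).
Indices 25 through 46: 22 terms.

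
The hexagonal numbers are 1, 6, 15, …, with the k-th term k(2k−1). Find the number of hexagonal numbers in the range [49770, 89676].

The n-th hexagonal number is n(2n−1).
Smallest index with value ≥ 49770: n = 158 (giving 49770).
Largest index with value ≤ 89676: n = 212 (giving 89676).
Indices 158 through 212: 55 terms.

55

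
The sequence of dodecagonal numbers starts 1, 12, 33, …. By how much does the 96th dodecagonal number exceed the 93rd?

96·(5·96 − 4) = 45696 and 93·(5·93 − 4) = 42873.
Difference: 45696 − 42873 = 2823.

2823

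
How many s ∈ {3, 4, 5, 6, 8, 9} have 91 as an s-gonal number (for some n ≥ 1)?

2

s = 3: P(3, 13) = 91. ✓
s = 4: P(4, 9) = 81 and P(4, 10) = 100; 91 is not s-gonal.
s = 5: P(5, 7) = 70 and P(5, 8) = 92; 91 is not s-gonal.
s = 6: P(6, 7) = 91. ✓
s = 8: P(8, 5) = 65 and P(8, 6) = 96; 91 is not s-gonal.
s = 9: P(9, 5) = 75 and P(9, 6) = 111; 91 is not s-gonal.
Hits: s ∈ {3, 6} → 2.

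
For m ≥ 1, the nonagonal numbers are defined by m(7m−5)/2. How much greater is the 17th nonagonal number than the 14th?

318

17·(7·17 − 5)/2 = 969 and 14·(7·14 − 5)/2 = 651.
Difference: 969 − 651 = 318.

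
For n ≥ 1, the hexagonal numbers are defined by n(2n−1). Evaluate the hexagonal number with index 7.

The 7th hexagonal number is n(2n−1) with n = 7.
7·(2·7 − 1) = 7·13 = 91.

91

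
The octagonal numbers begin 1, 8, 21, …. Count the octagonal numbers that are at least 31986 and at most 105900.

85

The n-th octagonal number is n(3n−2).
Smallest index with value ≥ 31986: n = 104 (giving 32240).
Largest index with value ≤ 105900: n = 188 (giving 105656).
Indices 104 through 188: 85 terms.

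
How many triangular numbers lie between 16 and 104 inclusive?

8

The n-th triangular number is n(n+1)/2.
Smallest index with value ≥ 16: n = 6 (giving 21).
Largest index with value ≤ 104: n = 13 (giving 91).
Indices 6 through 13: 8 terms.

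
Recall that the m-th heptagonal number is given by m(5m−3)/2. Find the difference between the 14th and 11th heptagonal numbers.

14·(5·14 − 3)/2 = 469 and 11·(5·11 − 3)/2 = 286.
Difference: 469 − 286 = 183.

183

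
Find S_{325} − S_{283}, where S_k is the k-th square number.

325² = 105625 and 283² = 80089.
Difference: 105625 − 80089 = 25536.

25536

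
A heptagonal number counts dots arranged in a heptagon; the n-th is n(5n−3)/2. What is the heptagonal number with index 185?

The 185th heptagonal number is n(5n−3)/2 with n = 185.
185·(5·185 − 3)/2 = 185·922/2 = 185·461 = 85285.

85285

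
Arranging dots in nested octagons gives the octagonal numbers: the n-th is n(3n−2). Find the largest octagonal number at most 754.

736

Solve n(3n−2) ≤ 754 for integer n.
n = 16 gives 736 ≤ 754, while n = 17 gives 833 > 754; so the answer is 736.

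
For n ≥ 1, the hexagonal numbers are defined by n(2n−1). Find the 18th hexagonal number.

630

18·(2·18 − 1) = 18·35 = 630.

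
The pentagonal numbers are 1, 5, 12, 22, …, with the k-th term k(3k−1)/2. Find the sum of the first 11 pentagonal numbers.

726

Σ i(3i−1)/2 = (3Σi² − Σi) / 2 over i = 1..11.
Σi = 66 and Σi² = 506.
(3·506 − 1·66) / 2 = 1452/2 = 726.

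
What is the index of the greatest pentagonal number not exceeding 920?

Solve n(3n−1)/2 ≤ 920 for integer n.
n = 24 gives 852 ≤ 920, while n = 25 gives 925 > 920; so the answer is index 24.

24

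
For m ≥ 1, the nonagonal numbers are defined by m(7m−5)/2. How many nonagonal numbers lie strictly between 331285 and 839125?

181

The n-th nonagonal number is n(7n−5)/2.
Smallest index with value > 331285: n = 309 (giving 333411).
Largest index with value < 839125: n = 489 (giving 835701).
Indices 309 through 489: 181 terms.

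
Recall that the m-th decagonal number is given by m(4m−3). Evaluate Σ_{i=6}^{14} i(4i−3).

3570

Σ i(4i−3) = 4Σi² − 3Σi over i = 6..14.
Σi = 105 − 15 = 90 and Σi² = 1015 − 55 = 960.
4·960 − 3·90 = 3570.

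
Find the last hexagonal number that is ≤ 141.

120

Solve n(2n−1) ≤ 141 for integer n.
n = 8 gives 120 ≤ 141, while n = 9 gives 153 > 141; so the answer is 120.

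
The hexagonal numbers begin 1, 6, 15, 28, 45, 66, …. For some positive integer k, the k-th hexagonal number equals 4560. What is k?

Set n(2n−1) = 4560, giving 2n² − n − 4560 = 0.
The discriminant is 1 + 8·4560 = 36481, and √36481 = 191.
So n = (1 + 191) / 4 = 192/4 = 48.

48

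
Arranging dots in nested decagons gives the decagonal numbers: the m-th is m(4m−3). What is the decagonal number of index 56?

The 56th decagonal number is n(4n−3) with n = 56.
56·(4·56 − 3) = 56·221 = 12376.

12376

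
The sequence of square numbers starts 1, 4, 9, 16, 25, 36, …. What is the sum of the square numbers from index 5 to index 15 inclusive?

1210

Σ_{i=5}^{15} i² = 1240 − 30 = 1210.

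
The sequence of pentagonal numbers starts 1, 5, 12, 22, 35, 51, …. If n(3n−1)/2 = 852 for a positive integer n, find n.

Set n(3n−1)/2 = 852, giving 3n² − n − 1704 = 0.
The discriminant is 1 + 24·852 = 20449, and √20449 = 143.
So n = (1 + 143) / 6 = 144/6 = 24.

24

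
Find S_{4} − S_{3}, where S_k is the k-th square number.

n² − (n−1)² = 2n − 1, so 4² − 3² = 2·4 − 1 = 7.

7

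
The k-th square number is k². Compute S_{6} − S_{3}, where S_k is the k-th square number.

27

6² = 36 and 3² = 9.
Difference: 36 − 9 = 27.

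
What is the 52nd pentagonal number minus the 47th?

740

52·(3·52 − 1)/2 = 4030 and 47·(3·47 − 1)/2 = 3290.
Difference: 4030 − 3290 = 740.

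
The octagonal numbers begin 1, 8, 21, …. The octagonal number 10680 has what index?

Set n(3n−2) = 10680, giving 3n² − 2n − 10680 = 0.
The discriminant is 4 + 12·10680 = 128164, and √128164 = 358.
So n = (2 + 358) / 6 = 360/6 = 60.
Check: 60·(3·60 − 2) = 10680. ✓

60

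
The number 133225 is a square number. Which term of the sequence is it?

We need n² = 133225, so n = √133225 = 365.

365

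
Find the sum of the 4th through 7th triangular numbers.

Σ i(i+1)/2 = (Σi² + Σi) / 2 over i = 4..7.
Σi = 28 − 6 = 22 and Σi² = 140 − 14 = 126.
(1·126 + 1·22) / 2 = 148/2 = 74.

74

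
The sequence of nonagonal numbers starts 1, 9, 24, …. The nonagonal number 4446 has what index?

Set n(7n−5)/2 = 4446, giving 7n² − 5n − 8892 = 0.
The discriminant is 25 + 56·4446 = 249001, and √249001 = 499.
So n = (5 + 499) / 14 = 504/14 = 36.

36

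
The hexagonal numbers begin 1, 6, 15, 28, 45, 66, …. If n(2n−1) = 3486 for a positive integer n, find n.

Set n(2n−1) = 3486, giving 2n² − n − 3486 = 0.
So n = (1 + 167) / 4 = 168/4 = 42.

42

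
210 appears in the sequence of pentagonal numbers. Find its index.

Set n(3n−1)/2 = 210, giving 3n² − n − 420 = 0.
The discriminant is 1 + 24·210 = 5041, and √5041 = 71.
So n = (1 + 71) / 6 = 72/6 = 12.
Check: 12·(3·12 − 1)/2 = 210. ✓

12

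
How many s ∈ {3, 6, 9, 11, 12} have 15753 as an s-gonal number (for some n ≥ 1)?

2

s = 3: P(3, 177) = 15753. ✓
s = 6: P(6, 89) = 15753. ✓
s = 9: P(9, 67) = 15544 and P(9, 68) = 16014; 15753 is not s-gonal.
s = 11: P(11, 59) = 15458 and P(11, 60) = 15990; 15753 is not s-gonal.
s = 12: P(12, 56) = 15456 and P(12, 57) = 16017; 15753 is not s-gonal.
Hits: s ∈ {3, 6} → 2.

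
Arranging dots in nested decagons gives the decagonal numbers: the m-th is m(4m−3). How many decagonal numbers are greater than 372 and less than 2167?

13

The n-th decagonal number is n(4n−3).
Smallest index with value > 372: n = 11 (giving 451).
Largest index with value < 2167: n = 23 (giving 2047).
Indices 11 through 23: 13 terms.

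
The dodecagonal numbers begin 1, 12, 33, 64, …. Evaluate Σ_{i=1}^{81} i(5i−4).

888921

Σ i(5i−4) = 5Σi² − 4Σi over i = 1..81.
Σi = 3321 and Σi² = 180441.
5·180441 − 4·3321 = 888921.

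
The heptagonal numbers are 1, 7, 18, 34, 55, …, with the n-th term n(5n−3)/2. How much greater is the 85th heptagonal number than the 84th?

Consecutive heptagonal numbers differ by 5n − 4: here 5·85 − 4 = 421.

421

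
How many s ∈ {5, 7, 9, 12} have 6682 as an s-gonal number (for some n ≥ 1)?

s = 5: P(5, 66) = 6501 and P(5, 67) = 6700; 6682 is not s-gonal.
s = 7: P(7, 52) = 6682. ✓
s = 9: P(9, 44) = 6666 and P(9, 45) = 6975; 6682 is not s-gonal.
s = 12: P(12, 36) = 6336 and P(12, 37) = 6697; 6682 is not s-gonal.
Hits: s ∈ {7} → 1.

1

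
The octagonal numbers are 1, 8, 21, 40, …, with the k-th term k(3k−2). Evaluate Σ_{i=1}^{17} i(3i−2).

5049

Σ i(3i−2) = 3Σi² − 2Σi over i = 1..17.
Σi = 153 and Σi² = 1785.
3·1785 − 2·153 = 5049.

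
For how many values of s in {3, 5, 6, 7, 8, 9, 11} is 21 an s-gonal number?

2

s = 3: P(3, 6) = 21. ✓
s = 5: P(5, 3) = 12 and P(5, 4) = 22; 21 is not s-gonal.
s = 6: P(6, 3) = 15 and P(6, 4) = 28; 21 is not s-gonal.
s = 7: P(7, 3) = 18 and P(7, 4) = 34; 21 is not s-gonal.
s = 8: P(8, 3) = 21. ✓
s = 9: P(9, 2) = 9 and P(9, 3) = 24; 21 is not s-gonal.
s = 11: P(11, 2) = 11 and P(11, 3) = 30; 21 is not s-gonal.
Hits: s ∈ {3, 8} → 2.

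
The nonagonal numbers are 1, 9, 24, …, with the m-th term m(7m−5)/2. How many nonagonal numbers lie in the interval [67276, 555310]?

260

The n-th nonagonal number is n(7n−5)/2.
Smallest index with value ≥ 67276: n = 139 (giving 67276).
Largest index with value ≤ 555310: n = 398 (giving 553419).
Indices 139 through 398: 260 terms.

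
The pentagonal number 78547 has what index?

229

Set n(3n−1)/2 = 78547, giving 3n² − n − 157094 = 0.
The discriminant is 1 + 24·78547 = 1885129, and √1885129 = 1373.
So n = (1 + 1373) / 6 = 1374/6 = 229.
Check: 229·(3·229 − 1)/2 = 78547. ✓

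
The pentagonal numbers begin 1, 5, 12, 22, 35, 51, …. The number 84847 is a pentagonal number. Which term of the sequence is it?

238

Set n(3n−1)/2 = 84847, giving 3n² − n − 169694 = 0.
The discriminant is 1 + 24·84847 = 2036329, and √2036329 = 1427.
So n = (1 + 1427) / 6 = 1428/6 = 238.
Check: 238·(3·238 − 1)/2 = 84847. ✓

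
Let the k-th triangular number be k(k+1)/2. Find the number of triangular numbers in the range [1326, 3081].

28

The n-th triangular number is n(n+1)/2.
Smallest index with value ≥ 1326: n = 51 (giving 1326).
Largest index with value ≤ 3081: n = 78 (giving 3081).
Indices 51 through 78: 28 terms.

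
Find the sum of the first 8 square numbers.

204

Σ_{i=1}^{8} i² = 8·9·17/6 = 204.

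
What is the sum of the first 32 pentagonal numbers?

Σ i(3i−1)/2 = (3Σi² − Σi) / 2 over i = 1..32.
Σi = 528 and Σi² = 11440.
(3·11440 − 1·528) / 2 = 33792/2 = 16896.

16896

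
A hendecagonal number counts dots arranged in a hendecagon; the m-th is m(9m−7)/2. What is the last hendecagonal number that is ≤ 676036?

672606

Solve n(9n−7)/2 ≤ 676036 for integer n.
n = 387 gives 672606 ≤ 676036, while n = 388 gives 676090 > 676036; so the answer is 672606.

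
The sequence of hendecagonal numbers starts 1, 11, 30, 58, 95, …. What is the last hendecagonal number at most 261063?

Solve n(9n−7)/2 ≤ 261063 for integer n.
n = 241 gives 260521 ≤ 261063, while n = 242 gives 262691 > 261063; so the answer is 260521.

260521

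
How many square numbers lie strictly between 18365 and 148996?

250

The n-th square number is n².
Smallest index with value > 18365: n = 136 (giving 18496).
Largest index with value < 148996: n = 385 (giving 148225).
Indices 136 through 385: 250 terms.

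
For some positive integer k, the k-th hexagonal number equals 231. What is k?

11

Set n(2n−1) = 231, giving 2n² − n − 231 = 0.
The discriminant is 1 + 8·231 = 1849, and √1849 = 43.
So n = (1 + 43) / 4 = 44/4 = 11.
Check: 11·(2·11 − 1) = 231. ✓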